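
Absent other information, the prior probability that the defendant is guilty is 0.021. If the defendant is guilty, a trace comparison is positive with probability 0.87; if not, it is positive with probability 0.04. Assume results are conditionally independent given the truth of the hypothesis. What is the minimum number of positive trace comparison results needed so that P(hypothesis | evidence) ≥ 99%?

Prior odds: 0.021 ÷ 0.979 = 21/979.
Likelihood ratio of a positive = 0.87/0.04 = 21.75.
Target posterior odds = 0.99/0.01 = 99.
Require 21.75ⁿ ≥ 99 ÷ (21/979) = 32307/7.
21.75² = 473.0625 falls short of 32307/7 but 21.75³ = 658503/64 reaches it, so n = 3.

3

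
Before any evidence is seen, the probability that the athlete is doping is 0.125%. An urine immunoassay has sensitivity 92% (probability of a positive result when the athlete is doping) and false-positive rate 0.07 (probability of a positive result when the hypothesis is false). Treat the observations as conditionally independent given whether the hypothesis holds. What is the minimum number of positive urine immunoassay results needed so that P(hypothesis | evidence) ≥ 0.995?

5

Prior odds: 0.00125 ÷ 0.99875 = 1/799.
Likelihood ratio of a positive result = 0.92/0.07 = 92/7.
Target posterior odds = 0.995/0.005 = 199.
Need (1/799) × (92/7)ⁿ ≥ 199, i.e. (92/7)ⁿ ≥ 159001.
(92/7)⁴ = 71639296/2401 falls short of 159001 but (92/7)⁵ ≈392147 reaches it, so n = 5.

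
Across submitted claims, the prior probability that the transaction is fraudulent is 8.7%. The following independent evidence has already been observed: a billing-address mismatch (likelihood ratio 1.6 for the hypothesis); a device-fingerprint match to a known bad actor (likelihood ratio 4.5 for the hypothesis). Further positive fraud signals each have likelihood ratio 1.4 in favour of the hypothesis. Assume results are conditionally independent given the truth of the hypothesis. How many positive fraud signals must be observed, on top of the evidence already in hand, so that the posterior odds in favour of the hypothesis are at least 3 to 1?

Prior odds = 0.087/0.913 = 87/913.
Combined Bayes factor of the evidence already in hand = 1.6 × 4.5 = 7.2.
Odds after that evidence = (87/913) × 7.2 = 3132/4565.
Target odds = 3.
Need 1.4ⁿ ≥ 3 ÷ (3132/4565) = 4565/1044.
1.4⁴ = 3.8416 falls short of 4565/1044 but 1.4⁵ = 5.37824 reaches it, so n = 5.

5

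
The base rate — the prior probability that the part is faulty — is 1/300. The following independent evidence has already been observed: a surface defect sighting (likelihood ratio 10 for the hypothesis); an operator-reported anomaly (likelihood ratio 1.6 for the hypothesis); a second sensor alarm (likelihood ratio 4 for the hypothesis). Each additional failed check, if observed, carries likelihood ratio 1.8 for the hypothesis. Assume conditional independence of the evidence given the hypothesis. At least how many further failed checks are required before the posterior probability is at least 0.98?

10

Prior odds = (1/300)/(299/300) = 1/299.
Combined Bayes factor of the evidence already in hand = 10 × 1.6 × 4 = 64.
Odds after that evidence = (1/299) × 64 = 64/299.
Target odds = 0.98/0.02 = 49.
Need 1.8ⁿ ≥ 49 ÷ (64/299) = 228.921875.
1.8⁹ = 387420489/1953125 falls short of 228.921875 but 1.8¹⁰ ≈357.047 reaches it, so n = 10.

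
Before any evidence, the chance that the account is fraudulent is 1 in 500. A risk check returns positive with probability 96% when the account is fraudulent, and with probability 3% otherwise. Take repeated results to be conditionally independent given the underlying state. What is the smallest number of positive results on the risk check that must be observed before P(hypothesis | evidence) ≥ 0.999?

Prior odds: 0.002 ÷ 0.998 = 1/499.
Likelihood ratio of a positive result = 0.96/0.03 = 32.
Target odds: 0.999 ÷ 0.001 = 999.
Need (1/499) × 32ⁿ ≥ 999, i.e. 32ⁿ ≥ 498501.
32³ = 32768 falls short of 498501 but 32⁴ = 1048576 reaches it, so n = 4.

4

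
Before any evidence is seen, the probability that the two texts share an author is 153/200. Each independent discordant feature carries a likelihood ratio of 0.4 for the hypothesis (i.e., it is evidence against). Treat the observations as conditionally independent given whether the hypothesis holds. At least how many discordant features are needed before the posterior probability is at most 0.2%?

9

Prior odds = 0.765/0.235 = 153/47.
Likelihood ratio per discordant feature = 0.4.
Target odds: 0.002 ÷ 0.998 = 1/499.
Require 0.4ⁿ ≤ 1/499 ÷ (153/47) = 47/76347.
0.4⁸ = 256/390625 is still above 47/76347 but 0.4⁹ = 512/1953125 is at or below it, so n = 9.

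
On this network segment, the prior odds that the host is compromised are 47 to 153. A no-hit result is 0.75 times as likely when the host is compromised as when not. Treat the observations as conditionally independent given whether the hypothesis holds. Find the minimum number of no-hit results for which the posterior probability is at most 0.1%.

Prior odds = 47/153.
Likelihood ratio per no-hit result = 0.75.
Target posterior odds = 0.001/0.999 = 1/999.
Need (47/153) × 0.75ⁿ ≤ 1/999, i.e. 0.75ⁿ ≤ 17/5217.
0.75¹⁹ ≈0.00422828 is still above 17/5217 but 0.75²⁰ ≈0.00317121 is at or below it, so n = 20.

20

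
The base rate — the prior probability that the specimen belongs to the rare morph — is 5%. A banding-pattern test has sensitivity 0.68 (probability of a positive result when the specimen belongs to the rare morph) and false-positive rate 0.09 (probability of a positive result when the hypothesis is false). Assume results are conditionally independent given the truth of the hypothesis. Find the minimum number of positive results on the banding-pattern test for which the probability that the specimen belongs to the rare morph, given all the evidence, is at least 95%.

3

Prior odds = 0.05/0.95 = 1/19.
Likelihood ratio of a positive result = 0.68/0.09 = 68/9.
Target posterior odds = 0.95/0.05 = 19.
Need (1/19) × (68/9)ⁿ ≥ 19, i.e. (68/9)ⁿ ≥ 361.
(68/9)² = 4624/81 falls short of 361 but (68/9)³ = 314432/729 reaches it, so n = 3.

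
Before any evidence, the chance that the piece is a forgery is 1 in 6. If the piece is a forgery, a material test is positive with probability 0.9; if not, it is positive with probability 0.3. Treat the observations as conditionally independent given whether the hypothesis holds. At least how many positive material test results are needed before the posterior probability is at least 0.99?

6

Prior odds: (1/6) ÷ (5/6) = 0.2.
Likelihood ratio of a positive = 0.9/0.3 = 3.
Target odds: 0.99 ÷ 0.01 = 99.
Need 0.2 × 3ⁿ ≥ 99, i.e. 3ⁿ ≥ 495.
3⁵ = 243 falls short of 495 but 3⁶ = 729 reaches it, so n = 6.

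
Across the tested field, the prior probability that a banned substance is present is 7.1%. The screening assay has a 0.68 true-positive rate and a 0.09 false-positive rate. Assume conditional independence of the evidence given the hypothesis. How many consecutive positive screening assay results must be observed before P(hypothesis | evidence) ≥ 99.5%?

Prior odds: 0.071 ÷ 0.929 = 71/929.
Likelihood ratio of a positive result = 0.68/0.09 = 68/9.
Target odds: 0.995 ÷ 0.005 = 199.
Require (68/9)ⁿ ≥ 199 ÷ (71/929) = 184871/71.
(68/9)³ = 314432/729 falls short of 184871/71 but (68/9)⁴ = 21381376/6561 reaches it, so n = 4.

4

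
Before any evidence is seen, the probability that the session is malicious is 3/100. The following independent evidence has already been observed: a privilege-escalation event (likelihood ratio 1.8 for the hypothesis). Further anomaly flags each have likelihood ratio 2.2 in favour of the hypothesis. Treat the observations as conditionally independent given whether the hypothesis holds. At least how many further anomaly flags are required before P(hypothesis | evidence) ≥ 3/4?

6

Prior odds = 0.03/0.97 = 3/97.
Bayes factor of the evidence already in hand = 1.8.
Odds after that evidence = (3/97) × 1.8 = 27/485.
Target odds = 0.75/0.25 = 3.
Need 2.2ⁿ ≥ 3 ÷ (27/485) = 485/9.
2.2⁵ = 51.53632 falls short of 485/9 but 2.2⁶ = 1771561/15625 reaches it, so n = 6.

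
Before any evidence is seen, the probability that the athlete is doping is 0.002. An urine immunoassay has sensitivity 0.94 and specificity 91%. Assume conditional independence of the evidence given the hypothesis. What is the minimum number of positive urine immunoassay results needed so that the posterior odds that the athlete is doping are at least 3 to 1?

Prior odds = 0.002/0.998 = 1/499.
False-positive rate = 1 − 0.91 = 0.09; likelihood ratio of a positive = 0.94/0.09 = 94/9.
Target odds = 3.
Need (1/499) × (94/9)ⁿ ≥ 3, i.e. (94/9)ⁿ ≥ 1497.
(94/9)³ = 830584/729 falls short of 1497 but (94/9)⁴ = 78074896/6561 reaches it, so n = 4.

4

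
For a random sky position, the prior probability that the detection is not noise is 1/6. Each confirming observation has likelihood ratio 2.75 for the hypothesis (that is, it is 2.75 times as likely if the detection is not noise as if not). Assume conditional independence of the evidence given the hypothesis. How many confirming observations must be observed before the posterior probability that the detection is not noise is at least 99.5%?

7

Prior odds: (1/6) ÷ (5/6) = 0.2.
Likelihood ratio per confirming observation = 2.75.
Target odds: 0.995 ÷ 0.005 = 199.
Need 0.2 × 2.75ⁿ ≥ 199, i.e. 2.75ⁿ ≥ 995.
2.75⁶ = 1771561/4096 falls short of 995 but 2.75⁷ = 19487171/16384 reaches it, so n = 7.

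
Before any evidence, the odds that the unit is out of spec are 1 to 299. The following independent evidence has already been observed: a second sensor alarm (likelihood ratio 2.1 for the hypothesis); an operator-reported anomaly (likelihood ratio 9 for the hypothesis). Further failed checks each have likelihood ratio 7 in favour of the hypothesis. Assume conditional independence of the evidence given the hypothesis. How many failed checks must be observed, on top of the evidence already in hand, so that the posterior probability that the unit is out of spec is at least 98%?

4

Prior odds = 1/299.
Combined Bayes factor of the evidence already in hand = 2.1 × 9 = 18.9.
Odds after that evidence = (1/299) × 18.9 = 189/2990.
Target odds = 0.98/0.02 = 49.
Need 7ⁿ ≥ 49 ÷ (189/2990) = 20930/27.
7³ = 343 falls short of 20930/27 but 7⁴ = 2401 reaches it, so n = 4.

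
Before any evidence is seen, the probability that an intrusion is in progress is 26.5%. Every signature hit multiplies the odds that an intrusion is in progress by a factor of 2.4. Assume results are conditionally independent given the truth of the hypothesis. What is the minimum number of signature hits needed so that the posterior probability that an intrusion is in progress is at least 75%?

Prior odds: 0.265 ÷ 0.735 = 53/147.
Likelihood ratio per signature hit = 2.4.
Target posterior odds = 0.75/0.25 = 3.
Require 2.4ⁿ ≥ 3 ÷ (53/147) = 441/53.
2.4² = 5.76 falls short of 441/53 but 2.4³ = 13.824 reaches it, so n = 3.

3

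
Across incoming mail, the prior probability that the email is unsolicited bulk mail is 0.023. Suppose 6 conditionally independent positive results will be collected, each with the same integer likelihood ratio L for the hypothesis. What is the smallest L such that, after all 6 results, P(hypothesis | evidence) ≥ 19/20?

4

Prior odds = 0.023/0.977 = 23/977.
Target odds = 0.95/0.05 = 19.
Need L⁶ ≥ 19 ÷ (23/977) = 18563/23.
3⁶ = 729 < 18563/23 ≤ 4096 = 4⁶, so L = 4.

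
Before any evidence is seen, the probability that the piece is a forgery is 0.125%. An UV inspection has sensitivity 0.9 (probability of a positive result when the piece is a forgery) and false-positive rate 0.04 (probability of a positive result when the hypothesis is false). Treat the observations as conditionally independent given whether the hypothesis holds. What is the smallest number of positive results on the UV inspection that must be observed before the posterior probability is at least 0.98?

4

Prior odds = 0.00125/0.99875 = 1/799.
Likelihood ratio of a positive result = 0.9/0.04 = 22.5.
Target odds: 0.98 ÷ 0.02 = 49.
Need (1/799) × 22.5ⁿ ≥ 49, i.e. 22.5ⁿ ≥ 39151.
22.5³ = 11390.625 falls short of 39151 but 22.5⁴ = 256289.0625 reaches it, so n = 4.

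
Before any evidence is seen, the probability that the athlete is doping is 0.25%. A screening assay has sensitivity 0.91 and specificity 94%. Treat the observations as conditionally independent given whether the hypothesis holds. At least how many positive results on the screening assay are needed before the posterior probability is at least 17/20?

Prior odds: 0.0025 ÷ 0.9975 = 1/399.
False-positive rate = 1 − 0.94 = 0.06; likelihood ratio of a positive = 0.91/0.06 = 91/6.
Target posterior odds = 0.85/0.15 = 17/3.
Require (91/6)ⁿ ≥ 17/3 ÷ (1/399) = 2261.
(91/6)² = 8281/36 falls short of 2261 but (91/6)³ = 753571/216 reaches it, so n = 3.

3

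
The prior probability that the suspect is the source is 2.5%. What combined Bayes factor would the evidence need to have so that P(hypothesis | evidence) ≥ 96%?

936

Prior odds = 0.025/0.975 = 1/39.
Target odds = 0.96/0.04 = 24.
Required Bayes factor = 24 ÷ (1/39) = 936.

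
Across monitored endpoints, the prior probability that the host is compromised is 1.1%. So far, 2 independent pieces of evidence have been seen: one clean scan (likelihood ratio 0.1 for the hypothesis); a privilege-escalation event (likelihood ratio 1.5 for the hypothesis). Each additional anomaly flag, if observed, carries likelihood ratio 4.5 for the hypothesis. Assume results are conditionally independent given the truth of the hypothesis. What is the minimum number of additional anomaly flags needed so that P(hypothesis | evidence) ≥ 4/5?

Prior odds = 0.011/0.989 = 11/989.
Combined Bayes factor of the evidence already in hand = 0.1 × 1.5 = 0.15.
Odds after that evidence = (11/989) × 0.15 = 33/19780.
Target odds = 0.8/0.2 = 4.
Need 4.5ⁿ ≥ 4 ÷ (33/19780) = 79120/33.
4.5⁵ = 1845.28125 falls short of 79120/33 but 4.5⁶ = 8303.765625 reaches it, so n = 6.

6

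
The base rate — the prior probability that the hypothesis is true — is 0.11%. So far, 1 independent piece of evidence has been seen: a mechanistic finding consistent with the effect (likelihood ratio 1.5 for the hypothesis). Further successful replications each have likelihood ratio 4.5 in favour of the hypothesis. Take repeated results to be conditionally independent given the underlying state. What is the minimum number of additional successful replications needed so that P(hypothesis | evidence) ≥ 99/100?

Prior odds = 0.0011/0.9989 = 11/9989.
Bayes factor of the evidence already in hand = 1.5.
Odds after that evidence = (11/9989) × 1.5 = 33/19978.
Target odds = 0.99/0.01 = 99.
Need 4.5ⁿ ≥ 99 ÷ (33/19978) = 59934.
4.5⁷ = 4782969/128 falls short of 59934 but 4.5⁸ = 43046721/256 reaches it, so n = 8.

8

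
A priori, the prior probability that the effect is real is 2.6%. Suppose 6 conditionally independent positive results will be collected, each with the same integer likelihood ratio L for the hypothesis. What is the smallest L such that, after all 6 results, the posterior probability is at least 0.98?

4

Prior odds = 0.026/0.974 = 13/487.
Target odds = 0.98/0.02 = 49.
Need L⁶ ≥ 49 ÷ (13/487) = 23863/13.
3⁶ = 729 < 23863/13 ≤ 4096 = 4⁶, so L = 4.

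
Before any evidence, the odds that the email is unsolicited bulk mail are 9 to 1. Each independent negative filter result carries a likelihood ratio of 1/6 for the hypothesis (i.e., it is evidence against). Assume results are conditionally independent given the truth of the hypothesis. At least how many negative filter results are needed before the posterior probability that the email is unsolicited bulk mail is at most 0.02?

4

Prior odds = 9.
Likelihood ratio per negative filter result = 1/6.
Target odds: 0.02 ÷ 0.98 = 1/49.
Require (1/6)ⁿ ≤ 1/49 ÷ 9 = 1/441.
(1/6)³ = 1/216 is still above 1/441 but (1/6)⁴ = 1/1296 is at or below it, so n = 4.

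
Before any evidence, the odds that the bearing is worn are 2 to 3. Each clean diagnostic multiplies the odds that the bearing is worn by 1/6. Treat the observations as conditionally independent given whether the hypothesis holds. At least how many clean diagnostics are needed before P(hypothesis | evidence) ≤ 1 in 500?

Prior odds = 2/3.
Likelihood ratio per clean diagnostic = 1/6.
Target odds: 0.002 ÷ 0.998 = 1/499.
Need (2/3) × (1/6)ⁿ ≤ 1/499, i.e. (1/6)ⁿ ≤ 3/998.
(1/6)³ = 1/216 is still above 3/998 but (1/6)⁴ = 1/1296 is at or below it, so n = 4.

4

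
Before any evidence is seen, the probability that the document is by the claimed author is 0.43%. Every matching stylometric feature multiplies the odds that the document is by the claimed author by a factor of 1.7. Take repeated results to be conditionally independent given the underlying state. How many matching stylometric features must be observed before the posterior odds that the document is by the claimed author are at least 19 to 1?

16

Prior odds = 0.0043/0.9957 = 43/9957.
Likelihood ratio per matching stylometric feature = 1.7.
Target odds = 19.
Require 1.7ⁿ ≥ 19 ÷ (43/9957) = 189183/43.
1.7¹⁵ ≈2862.42 falls short of 189183/43 but 1.7¹⁶ ≈4866.12 reaches it, so n = 16.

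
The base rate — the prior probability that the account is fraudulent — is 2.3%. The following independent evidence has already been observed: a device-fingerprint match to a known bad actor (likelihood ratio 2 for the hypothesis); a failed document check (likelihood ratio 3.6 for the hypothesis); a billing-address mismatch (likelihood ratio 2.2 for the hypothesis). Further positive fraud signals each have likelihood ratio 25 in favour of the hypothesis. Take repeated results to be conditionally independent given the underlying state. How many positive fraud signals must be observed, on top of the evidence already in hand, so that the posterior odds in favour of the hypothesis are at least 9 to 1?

Prior odds = 0.023/0.977 = 23/977.
Combined Bayes factor of the evidence already in hand = 2 × 3.6 × 2.2 = 15.84.
Odds after that evidence = (23/977) × 15.84 = 9108/24425.
Target odds = 9.
Need 25ⁿ ≥ 9 ÷ (9108/24425) = 24425/1012.
25¹ = 25, which meets the required 24425/1012; so n = 1.

1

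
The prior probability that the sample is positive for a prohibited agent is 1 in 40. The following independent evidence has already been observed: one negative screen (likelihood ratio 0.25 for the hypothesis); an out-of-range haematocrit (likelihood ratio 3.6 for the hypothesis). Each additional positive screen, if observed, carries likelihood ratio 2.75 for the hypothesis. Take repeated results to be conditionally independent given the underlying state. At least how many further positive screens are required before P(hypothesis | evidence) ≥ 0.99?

9

Prior odds = 0.025/0.975 = 1/39.
Combined Bayes factor of the evidence already in hand = 0.25 × 3.6 = 0.9.
Odds after that evidence = (1/39) × 0.9 = 3/130.
Target odds = 0.99/0.01 = 99.
Need 2.75ⁿ ≥ 99 ÷ (3/130) = 4290.
2.75⁸ = 214358881/65536 falls short of 4290 but 2.75⁹ ≈8994.86 reaches it, so n = 9.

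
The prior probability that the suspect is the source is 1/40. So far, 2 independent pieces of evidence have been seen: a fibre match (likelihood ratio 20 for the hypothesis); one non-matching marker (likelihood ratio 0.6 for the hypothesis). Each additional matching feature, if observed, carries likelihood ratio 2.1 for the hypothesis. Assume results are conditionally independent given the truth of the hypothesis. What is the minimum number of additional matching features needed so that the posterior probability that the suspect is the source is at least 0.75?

Prior odds = 0.025/0.975 = 1/39.
Combined Bayes factor of the evidence already in hand = 20 × 0.6 = 12.
Odds after that evidence = (1/39) × 12 = 4/13.
Target odds = 0.75/0.25 = 3.
Need 2.1ⁿ ≥ 3 ÷ (4/13) = 9.75.
2.1³ = 9.261 falls short of 9.75 but 2.1⁴ = 19.4481 reaches it, so n = 4.

4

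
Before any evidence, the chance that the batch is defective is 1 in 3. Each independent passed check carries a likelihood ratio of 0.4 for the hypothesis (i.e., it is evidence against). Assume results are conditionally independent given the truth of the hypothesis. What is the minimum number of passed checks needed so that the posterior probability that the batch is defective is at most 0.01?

5

Prior odds = (1/3)/(2/3) = 0.5.
Likelihood ratio per passed check = 0.4.
Target posterior odds = 0.01/0.99 = 1/99.
Require 0.4ⁿ ≤ 1/99 ÷ 0.5 = 2/99.
0.4⁴ = 0.0256 is still above 2/99 but 0.4⁵ = 0.01024 is at or below it, so n = 5.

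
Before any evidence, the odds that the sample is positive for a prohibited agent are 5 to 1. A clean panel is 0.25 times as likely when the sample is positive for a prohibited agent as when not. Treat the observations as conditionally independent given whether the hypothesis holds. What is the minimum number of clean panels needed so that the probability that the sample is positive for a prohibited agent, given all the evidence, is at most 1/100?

5

Prior odds = 5.
Likelihood ratio per clean panel = 0.25.
Target posterior odds = 0.01/0.99 = 1/99.
Require 0.25ⁿ ≤ 1/99 ÷ 5 = 1/495.
0.25⁴ = 0.00390625 is still above 1/495 but 0.25⁵ = 1/1024 is at or below it, so n = 5.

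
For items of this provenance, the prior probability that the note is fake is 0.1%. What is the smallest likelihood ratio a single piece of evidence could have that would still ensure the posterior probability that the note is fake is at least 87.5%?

Prior odds = 0.001/0.999 = 1/999.
Target odds = 0.875/0.125 = 7.
Required Bayes factor = 7 ÷ (1/999) = 6993.

6993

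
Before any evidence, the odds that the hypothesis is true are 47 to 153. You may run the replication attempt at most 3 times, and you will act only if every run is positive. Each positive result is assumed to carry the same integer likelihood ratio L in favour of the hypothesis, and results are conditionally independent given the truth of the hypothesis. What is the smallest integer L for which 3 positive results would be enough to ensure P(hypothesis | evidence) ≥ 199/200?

Prior odds = 47/153.
Target odds = 0.995/0.005 = 199.
Need L³ ≥ 199 ÷ (47/153) = 30447/47.
8³ = 512 < 30447/47 ≤ 729 = 9³, so L = 9.

9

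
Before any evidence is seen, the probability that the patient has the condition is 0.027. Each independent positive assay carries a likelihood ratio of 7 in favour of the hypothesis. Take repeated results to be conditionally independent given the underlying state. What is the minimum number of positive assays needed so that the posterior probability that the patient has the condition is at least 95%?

Prior odds = 0.027/0.973 = 27/973.
Likelihood ratio per positive assay = 7.
Target odds: 0.95 ÷ 0.05 = 19.
Need (27/973) × 7ⁿ ≥ 19, i.e. 7ⁿ ≥ 18487/27.
7³ = 343 falls short of 18487/27 but 7⁴ = 2401 reaches it, so n = 4.

4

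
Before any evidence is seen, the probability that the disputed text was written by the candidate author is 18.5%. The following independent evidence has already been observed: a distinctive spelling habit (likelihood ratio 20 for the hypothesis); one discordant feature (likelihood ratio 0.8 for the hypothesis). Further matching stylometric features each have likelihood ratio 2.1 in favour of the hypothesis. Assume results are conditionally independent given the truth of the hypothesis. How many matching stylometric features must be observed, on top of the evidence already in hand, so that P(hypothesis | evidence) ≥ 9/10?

Prior odds = 0.185/0.815 = 37/163.
Combined Bayes factor of the evidence already in hand = 20 × 0.8 = 16.
Odds after that evidence = (37/163) × 16 = 592/163.
Target odds = 0.9/0.1 = 9.
Need 2.1ⁿ ≥ 9 ÷ (592/163) = 1467/592.
2.1¹ = 2.1 falls short of 1467/592 but 2.1² = 4.41 reaches it, so n = 2.

2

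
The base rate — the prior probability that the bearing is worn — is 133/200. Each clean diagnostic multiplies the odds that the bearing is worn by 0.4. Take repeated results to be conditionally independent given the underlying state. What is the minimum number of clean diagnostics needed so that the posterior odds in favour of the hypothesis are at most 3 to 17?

3

Prior odds: 0.665 ÷ 0.335 = 133/67.
Likelihood ratio per clean diagnostic = 0.4.
Target odds = 3/17.
Need (133/67) × 0.4ⁿ ≤ 3/17, i.e. 0.4ⁿ ≤ 201/2261.
0.4² = 0.16 is still above 201/2261 but 0.4³ = 0.064 is at or below it, so n = 3.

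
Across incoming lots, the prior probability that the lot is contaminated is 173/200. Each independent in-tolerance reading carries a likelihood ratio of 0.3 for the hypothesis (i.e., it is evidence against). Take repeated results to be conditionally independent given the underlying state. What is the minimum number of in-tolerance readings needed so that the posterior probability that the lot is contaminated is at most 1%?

Prior odds: 0.865 ÷ 0.135 = 173/27.
Likelihood ratio per in-tolerance reading = 0.3.
Target posterior odds = 0.01/0.99 = 1/99.
Need (173/27) × 0.3ⁿ ≤ 1/99, i.e. 0.3ⁿ ≤ 3/1903.
0.3⁵ = 243/100000 is still above 3/1903 but 0.3⁶ = 729/1000000 is at or below it, so n = 6.

6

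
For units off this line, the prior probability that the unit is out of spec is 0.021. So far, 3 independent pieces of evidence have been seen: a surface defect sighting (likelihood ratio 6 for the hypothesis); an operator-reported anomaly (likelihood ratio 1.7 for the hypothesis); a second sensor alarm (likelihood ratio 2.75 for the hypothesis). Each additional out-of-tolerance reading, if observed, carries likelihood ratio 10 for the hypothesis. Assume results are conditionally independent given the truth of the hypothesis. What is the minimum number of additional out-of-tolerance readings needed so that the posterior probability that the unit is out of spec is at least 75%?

1

Prior odds = 0.021/0.979 = 21/979.
Combined Bayes factor of the evidence already in hand = 6 × 1.7 × 2.75 = 28.05.
Odds after that evidence = (21/979) × 28.05 = 1071/1780.
Target odds = 0.75/0.25 = 3.
Need 10ⁿ ≥ 3 ÷ (1071/1780) = 1780/357.
10¹ = 10, which meets the required 1780/357; so n = 1.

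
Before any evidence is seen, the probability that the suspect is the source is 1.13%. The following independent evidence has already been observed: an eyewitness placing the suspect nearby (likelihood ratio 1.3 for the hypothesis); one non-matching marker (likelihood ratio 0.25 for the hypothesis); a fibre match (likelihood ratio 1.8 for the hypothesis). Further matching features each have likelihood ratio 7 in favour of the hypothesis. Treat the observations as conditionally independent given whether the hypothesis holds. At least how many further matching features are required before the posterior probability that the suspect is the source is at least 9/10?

Prior odds = 0.0113/0.9887 = 113/9887.
Combined Bayes factor of the evidence already in hand = 1.3 × 0.25 × 1.8 = 0.585.
Odds after that evidence = (113/9887) × 0.585 = 13221/1977400.
Target odds = 0.9/0.1 = 9.
Need 7ⁿ ≥ 9 ÷ (13221/1977400) = 1977400/1469.
7³ = 343 falls short of 1977400/1469 but 7⁴ = 2401 reaches it, so n = 4.

4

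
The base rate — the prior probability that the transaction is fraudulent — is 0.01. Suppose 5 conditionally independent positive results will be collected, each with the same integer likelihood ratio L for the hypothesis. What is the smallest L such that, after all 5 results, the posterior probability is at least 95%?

5

Prior odds = 0.01/0.99 = 1/99.
Target odds = 0.95/0.05 = 19.
Need L⁵ ≥ 19 ÷ (1/99) = 1881.
4⁵ = 1024 < 1881 ≤ 3125 = 5⁵, so L = 5.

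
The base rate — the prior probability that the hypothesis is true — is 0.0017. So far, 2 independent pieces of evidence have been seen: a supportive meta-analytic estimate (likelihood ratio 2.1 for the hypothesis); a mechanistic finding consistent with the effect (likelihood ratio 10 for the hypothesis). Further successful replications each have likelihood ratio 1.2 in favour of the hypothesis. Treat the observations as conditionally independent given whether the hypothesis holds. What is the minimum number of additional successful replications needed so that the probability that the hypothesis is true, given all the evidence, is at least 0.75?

25

Prior odds = 0.0017/0.9983 = 17/9983.
Combined Bayes factor of the evidence already in hand = 2.1 × 10 = 21.
Odds after that evidence = (17/9983) × 21 = 357/9983.
Target odds = 0.75/0.25 = 3.
Need 1.2ⁿ ≥ 3 ÷ (357/9983) = 9983/119.
1.2²⁴ ≈79.4968 falls short of 9983/119 but 1.2²⁵ ≈95.3962 reaches it, so n = 25.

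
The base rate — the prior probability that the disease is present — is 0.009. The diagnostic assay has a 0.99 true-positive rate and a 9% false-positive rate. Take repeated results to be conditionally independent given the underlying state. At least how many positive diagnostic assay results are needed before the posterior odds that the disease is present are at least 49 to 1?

4

Prior odds = 0.009/0.991 = 9/991.
Likelihood ratio of a positive result = 0.99/0.09 = 11.
Target odds = 49.
Need (9/991) × 11ⁿ ≥ 49, i.e. 11ⁿ ≥ 48559/9.
11³ = 1331 falls short of 48559/9 but 11⁴ = 14641 reaches it, so n = 4.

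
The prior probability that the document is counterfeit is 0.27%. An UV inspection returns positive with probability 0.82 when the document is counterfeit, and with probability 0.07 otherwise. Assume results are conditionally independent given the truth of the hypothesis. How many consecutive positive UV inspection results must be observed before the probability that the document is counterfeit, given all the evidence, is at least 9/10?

4

Prior odds: 0.0027 ÷ 0.9973 = 27/9973.
Likelihood ratio of a positive result = 0.82/0.07 = 82/7.
Target odds: 0.9 ÷ 0.1 = 9.
Require (82/7)ⁿ ≥ 9 ÷ (27/9973) = 9973/3.
(82/7)³ = 551368/343 falls short of 9973/3 but (82/7)⁴ = 45212176/2401 reaches it, so n = 4.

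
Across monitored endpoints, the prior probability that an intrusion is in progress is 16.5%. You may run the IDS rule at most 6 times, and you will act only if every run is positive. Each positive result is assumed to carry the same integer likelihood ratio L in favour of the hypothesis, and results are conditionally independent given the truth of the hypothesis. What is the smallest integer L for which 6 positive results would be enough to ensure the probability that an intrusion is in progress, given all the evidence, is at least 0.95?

3

Prior odds = 0.165/0.835 = 33/167.
Target odds = 0.95/0.05 = 19.
Need L⁶ ≥ 19 ÷ (33/167) = 3173/33.
2⁶ = 64 < 3173/33 ≤ 729 = 3⁶, so L = 3.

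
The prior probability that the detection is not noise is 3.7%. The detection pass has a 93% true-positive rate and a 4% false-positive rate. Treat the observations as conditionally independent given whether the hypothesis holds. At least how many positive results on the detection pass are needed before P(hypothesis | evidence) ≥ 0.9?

Prior odds = 0.037/0.963 = 37/963.
Likelihood ratio of a positive result = 0.93/0.04 = 23.25.
Target posterior odds = 0.9/0.1 = 9.
Need (37/963) × 23.25ⁿ ≥ 9, i.e. 23.25ⁿ ≥ 8667/37.
23.25¹ = 23.25 falls short of 8667/37 but 23.25² = 540.5625 reaches it, so n = 2.

2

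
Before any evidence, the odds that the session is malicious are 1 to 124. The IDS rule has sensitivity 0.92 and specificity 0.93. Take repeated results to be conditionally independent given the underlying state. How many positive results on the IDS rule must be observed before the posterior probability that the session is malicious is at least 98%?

Prior odds = 1/124.
False-positive rate = 1 − 0.93 = 0.07; likelihood ratio of a positive = 0.92/0.07 = 92/7.
Target odds: 0.98 ÷ 0.02 = 49.
Require (92/7)ⁿ ≥ 49 ÷ (1/124) = 6076.
(92/7)³ = 778688/343 falls short of 6076 but (92/7)⁴ = 71639296/2401 reaches it, so n = 4.

4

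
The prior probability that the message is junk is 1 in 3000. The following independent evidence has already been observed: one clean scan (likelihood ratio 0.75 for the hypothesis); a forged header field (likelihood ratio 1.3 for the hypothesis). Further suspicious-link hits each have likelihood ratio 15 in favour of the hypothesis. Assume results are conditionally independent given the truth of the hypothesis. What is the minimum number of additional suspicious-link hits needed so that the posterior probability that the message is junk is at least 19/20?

5

Prior odds = (1/3000)/(2999/3000) = 1/2999.
Combined Bayes factor of the evidence already in hand = 0.75 × 1.3 = 0.975.
Odds after that evidence = (1/2999) × 0.975 = 39/119960.
Target odds = 0.95/0.05 = 19.
Need 15ⁿ ≥ 19 ÷ (39/119960) = 2279240/39.
15⁴ = 50625 falls short of 2279240/39 but 15⁵ = 759375 reaches it, so n = 5.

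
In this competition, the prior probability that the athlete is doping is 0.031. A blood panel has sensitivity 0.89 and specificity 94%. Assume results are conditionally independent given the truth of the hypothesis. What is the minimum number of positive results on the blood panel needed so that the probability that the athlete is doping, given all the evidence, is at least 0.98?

Prior odds: 0.031 ÷ 0.969 = 31/969.
False-positive rate = 1 − 0.94 = 0.06; likelihood ratio of a positive = 0.89/0.06 = 89/6.
Target odds: 0.98 ÷ 0.02 = 49.
Require (89/6)ⁿ ≥ 49 ÷ (31/969) = 47481/31.
(89/6)² = 7921/36 falls short of 47481/31 but (89/6)³ = 704969/216 reaches it, so n = 3.

3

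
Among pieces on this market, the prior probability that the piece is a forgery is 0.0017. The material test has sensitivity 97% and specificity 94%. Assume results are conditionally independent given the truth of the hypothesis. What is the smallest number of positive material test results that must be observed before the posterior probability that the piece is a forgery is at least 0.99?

Prior odds: 0.0017 ÷ 0.9983 = 17/9983.
False-positive rate = 1 − 0.94 = 0.06; likelihood ratio of a positive = 0.97/0.06 = 97/6.
Target posterior odds = 0.99/0.01 = 99.
Need (17/9983) × (97/6)ⁿ ≥ 99, i.e. (97/6)ⁿ ≥ 988317/17.
(97/6)³ = 912673/216 falls short of 988317/17 but (97/6)⁴ = 88529281/1296 reaches it, so n = 4.

4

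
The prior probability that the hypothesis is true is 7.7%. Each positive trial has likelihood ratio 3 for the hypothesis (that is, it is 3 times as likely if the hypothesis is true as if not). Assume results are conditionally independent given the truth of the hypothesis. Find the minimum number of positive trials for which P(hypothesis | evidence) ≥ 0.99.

Prior odds = 0.077/0.923 = 77/923.
Likelihood ratio per positive trial = 3.
Target odds: 0.99 ÷ 0.01 = 99.
Require 3ⁿ ≥ 99 ÷ (77/923) = 8307/7.
3⁶ = 729 falls short of 8307/7 but 3⁷ = 2187 reaches it, so n = 7.

7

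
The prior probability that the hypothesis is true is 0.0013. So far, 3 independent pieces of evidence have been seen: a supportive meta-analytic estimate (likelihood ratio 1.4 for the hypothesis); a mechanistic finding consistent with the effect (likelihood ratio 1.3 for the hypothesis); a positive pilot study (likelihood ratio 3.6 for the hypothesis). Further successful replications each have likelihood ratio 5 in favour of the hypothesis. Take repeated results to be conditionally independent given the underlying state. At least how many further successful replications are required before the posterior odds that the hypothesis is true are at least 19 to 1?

Prior odds = 0.0013/0.9987 = 13/9987.
Combined Bayes factor of the evidence already in hand = 1.4 × 1.3 × 3.6 = 6.552.
Odds after that evidence = (13/9987) × 6.552 = 3549/416125.
Target odds = 19.
Need 5ⁿ ≥ 19 ÷ (3549/416125) = 7906375/3549.
5⁴ = 625 falls short of 7906375/3549 but 5⁵ = 3125 reaches it, so n = 5.

5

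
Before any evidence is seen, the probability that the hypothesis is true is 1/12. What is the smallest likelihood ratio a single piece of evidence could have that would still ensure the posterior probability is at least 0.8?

44

Prior odds = (1/12)/(11/12) = 1/11.
Target odds = 0.8/0.2 = 4.
Required Bayes factor = 4 ÷ (1/11) = 44.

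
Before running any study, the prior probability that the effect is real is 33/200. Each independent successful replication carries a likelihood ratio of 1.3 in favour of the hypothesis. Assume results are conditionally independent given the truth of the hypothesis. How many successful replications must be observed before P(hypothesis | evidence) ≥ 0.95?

Prior odds: 0.165 ÷ 0.835 = 33/167.
Likelihood ratio per successful replication = 1.3.
Target odds: 0.95 ÷ 0.05 = 19.
Require 1.3ⁿ ≥ 19 ÷ (33/167) = 3173/33.
1.3¹⁷ ≈86.5042 falls short of 3173/33 but 1.3¹⁸ ≈112.455 reaches it, so n = 18.

18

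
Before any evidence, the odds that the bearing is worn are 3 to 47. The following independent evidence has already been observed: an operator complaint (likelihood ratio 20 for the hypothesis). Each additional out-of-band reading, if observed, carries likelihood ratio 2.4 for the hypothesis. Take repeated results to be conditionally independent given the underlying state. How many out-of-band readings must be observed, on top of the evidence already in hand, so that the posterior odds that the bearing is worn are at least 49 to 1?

5

Prior odds = 3/47.
Bayes factor of the evidence already in hand = 20.
Odds after that evidence = (3/47) × 20 = 60/47.
Target odds = 49.
Need 2.4ⁿ ≥ 49 ÷ (60/47) = 2303/60.
2.4⁴ = 33.1776 falls short of 2303/60 but 2.4⁵ = 79.62624 reaches it, so n = 5.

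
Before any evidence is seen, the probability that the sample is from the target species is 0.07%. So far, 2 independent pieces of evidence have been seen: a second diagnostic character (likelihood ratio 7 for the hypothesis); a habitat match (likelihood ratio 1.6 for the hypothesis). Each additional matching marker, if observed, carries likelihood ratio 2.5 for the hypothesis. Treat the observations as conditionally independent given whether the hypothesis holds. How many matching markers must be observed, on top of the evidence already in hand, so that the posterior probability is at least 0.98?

10

Prior odds = 0.0007/0.9993 = 7/9993.
Combined Bayes factor of the evidence already in hand = 7 × 1.6 = 11.2.
Odds after that evidence = (7/9993) × 11.2 = 392/49965.
Target odds = 0.98/0.02 = 49.
Need 2.5ⁿ ≥ 49 ÷ (392/49965) = 6245.625.
2.5⁹ = 1953125/512 falls short of 6245.625 but 2.5¹⁰ = 9765625/1024 reaches it, so n = 10.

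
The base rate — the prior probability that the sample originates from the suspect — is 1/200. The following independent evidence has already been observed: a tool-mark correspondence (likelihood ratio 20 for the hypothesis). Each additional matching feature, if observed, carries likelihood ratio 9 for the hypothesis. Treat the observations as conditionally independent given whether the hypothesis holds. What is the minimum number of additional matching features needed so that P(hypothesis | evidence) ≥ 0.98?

Prior odds = 0.005/0.995 = 1/199.
Bayes factor of the evidence already in hand = 20.
Odds after that evidence = (1/199) × 20 = 20/199.
Target odds = 0.98/0.02 = 49.
Need 9ⁿ ≥ 49 ÷ (20/199) = 487.55.
9² = 81 falls short of 487.55 but 9³ = 729 reaches it, so n = 3.

3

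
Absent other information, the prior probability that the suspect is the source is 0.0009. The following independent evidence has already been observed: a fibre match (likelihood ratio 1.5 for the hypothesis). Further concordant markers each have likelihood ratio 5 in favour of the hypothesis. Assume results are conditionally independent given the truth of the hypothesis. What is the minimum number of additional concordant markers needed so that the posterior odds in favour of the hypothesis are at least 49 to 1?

Prior odds = 0.0009/0.9991 = 9/9991.
Bayes factor of the evidence already in hand = 1.5.
Odds after that evidence = (9/9991) × 1.5 = 27/19982.
Target odds = 49.
Need 5ⁿ ≥ 49 ÷ (27/19982) = 979118/27.
5⁶ = 15625 falls short of 979118/27 but 5⁷ = 78125 reaches it, so n = 7.

7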